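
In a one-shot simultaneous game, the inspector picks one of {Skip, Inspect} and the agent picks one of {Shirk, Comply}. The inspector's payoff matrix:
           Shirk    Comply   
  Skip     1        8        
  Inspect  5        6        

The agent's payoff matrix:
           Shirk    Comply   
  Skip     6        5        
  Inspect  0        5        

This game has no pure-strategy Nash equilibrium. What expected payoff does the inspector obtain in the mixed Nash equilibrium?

In a mixed equilibrium the inspector is indifferent between Skip and Inspect; this condition fixes q.
  the inspector's payoff to Skip: q·1 + (1−q)·8 = -7q + 8
  the inspector's payoff to Inspect: q·5 + (1−q)·6 = -q + 6
  -7q + 8 = -q + 6  ⇒  -6q = -2  ⇒  q = 1/3.
At equilibrium the inspector is indifferent across rows, so the inspector's payoff equals the payoff from Skip: (1/3)·1 + (2/3)·8 = 17/3.

17/3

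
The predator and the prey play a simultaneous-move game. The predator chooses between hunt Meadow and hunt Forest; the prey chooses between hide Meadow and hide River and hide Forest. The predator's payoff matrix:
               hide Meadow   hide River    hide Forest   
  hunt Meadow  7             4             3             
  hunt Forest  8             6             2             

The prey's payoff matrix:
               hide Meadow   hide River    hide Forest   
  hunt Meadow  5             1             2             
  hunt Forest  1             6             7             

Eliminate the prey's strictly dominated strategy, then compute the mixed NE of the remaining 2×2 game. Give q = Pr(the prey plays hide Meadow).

q = 1/2

The prey's strategy hide River is strictly dominated by hide Forest: 2 > 1 and 7 > 6. Eliminate hide River.
In a mixed equilibrium the predator is indifferent between hunt Meadow and hunt Forest; this condition fixes q.
  the predator's payoff from hunt Meadow: q·7 + (1−q)·3 = 4q + 3
  the predator's payoff from hunt Forest: q·8 + (1−q)·2 = 6q + 2
  4q + 3 = 6q + 2  ⇒  -2q = -1  ⇒  q = 1/2.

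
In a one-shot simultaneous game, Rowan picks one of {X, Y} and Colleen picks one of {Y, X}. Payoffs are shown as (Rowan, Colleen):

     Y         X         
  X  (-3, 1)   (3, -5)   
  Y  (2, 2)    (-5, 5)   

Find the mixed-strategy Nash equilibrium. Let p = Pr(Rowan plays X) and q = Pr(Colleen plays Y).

In a mixed equilibrium Colleen is indifferent between Y and X; this condition fixes p.
  Colleen's payoff to Y: p·1 + (1−p)·2 = -p + 2
  Colleen's payoff to X: p·(-5) + (1−p)·5 = -10p + 5
  -p + 2 = -10p + 5  ⇒  9p = 3  ⇒  p = 1/3.
Colleen's mix must leave Rowan indifferent between X and Y.
  Rowan's payoff from X: q·(-3) + (1−q)·3 = -6q + 3
  Rowan's payoff from Y: q·2 + (1−q)·(-5) = 7q - 5
  -6q + 3 = 7q - 5  ⇒  -13q = -8  ⇒  q = 8/13.

p = 1/3, q = 8/13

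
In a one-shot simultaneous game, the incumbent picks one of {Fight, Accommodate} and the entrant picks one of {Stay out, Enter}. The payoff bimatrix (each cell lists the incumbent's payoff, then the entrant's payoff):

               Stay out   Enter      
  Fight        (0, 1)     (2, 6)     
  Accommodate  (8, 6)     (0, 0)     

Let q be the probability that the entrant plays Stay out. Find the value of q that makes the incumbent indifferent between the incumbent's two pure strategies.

q = 1/5

The entrant's mix must leave the incumbent indifferent between Fight and Accommodate.
  the incumbent's payoff from Fight: q·0 + (1−q)·2 = -2q + 2
  the incumbent's payoff from Accommodate: q·8 + (1−q)·0 = 8q
  -2q + 2 = 8q  ⇒  -10q = -2  ⇒  q = 1/5.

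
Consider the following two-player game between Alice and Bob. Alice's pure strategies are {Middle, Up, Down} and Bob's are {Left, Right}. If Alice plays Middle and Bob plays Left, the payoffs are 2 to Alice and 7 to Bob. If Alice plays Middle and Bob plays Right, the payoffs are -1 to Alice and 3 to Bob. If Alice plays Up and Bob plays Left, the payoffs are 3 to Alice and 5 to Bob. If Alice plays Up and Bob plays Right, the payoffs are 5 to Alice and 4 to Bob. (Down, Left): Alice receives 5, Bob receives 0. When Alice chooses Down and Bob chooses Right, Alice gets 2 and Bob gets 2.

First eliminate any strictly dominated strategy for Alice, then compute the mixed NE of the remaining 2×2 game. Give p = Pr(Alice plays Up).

p = 2/3

Alice's strategy Middle is strictly dominated by Down: 5 > 2 and 2 > -1. Eliminate Middle.
In a mixed equilibrium Bob is indifferent between Left and Right; this condition fixes p.
  Bob's expected payoff from Left: p·5 + (1−p)·0 = 5p
  Bob's expected payoff from Right: p·4 + (1−p)·2 = 2p + 2
  5p = 2p + 2  ⇒  3p = 2  ⇒  p = 2/3.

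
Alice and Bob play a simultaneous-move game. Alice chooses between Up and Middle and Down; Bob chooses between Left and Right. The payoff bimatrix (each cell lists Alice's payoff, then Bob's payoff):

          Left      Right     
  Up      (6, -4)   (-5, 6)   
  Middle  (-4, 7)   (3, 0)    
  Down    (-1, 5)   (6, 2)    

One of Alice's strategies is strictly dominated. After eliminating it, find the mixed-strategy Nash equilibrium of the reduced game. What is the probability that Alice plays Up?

Alice's strategy Middle is strictly dominated by Down: -1 > -4 and 6 > 3. Eliminate Middle.
Bob's indifference between Left and Right determines Alice's mixing probability p:
  Bob's payoff to Left: p·(-4) + (1−p)·5 = -9p + 5
  Bob's payoff to Right: p·6 + (1−p)·2 = 4p + 2
  -9p + 5 = 4p + 2  ⇒  -13p = -3  ⇒  p = 3/13.

p = 3/13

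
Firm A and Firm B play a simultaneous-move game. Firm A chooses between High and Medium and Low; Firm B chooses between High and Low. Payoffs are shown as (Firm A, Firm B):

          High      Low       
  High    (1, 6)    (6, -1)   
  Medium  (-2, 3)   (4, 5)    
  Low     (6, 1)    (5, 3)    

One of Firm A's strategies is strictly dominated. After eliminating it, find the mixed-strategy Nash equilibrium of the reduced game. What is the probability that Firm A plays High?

Firm A's strategy Medium is strictly dominated by High: 1 > -2 and 6 > 4. Eliminate Medium.
Firm A's mix must leave Firm B indifferent between High and Low.
  Firm B's payoff to High: p·6 + (1−p)·1 = 5p + 1
  Firm B's payoff to Low: p·(-1) + (1−p)·3 = -4p + 3
  5p + 1 = -4p + 3  ⇒  9p = 2  ⇒  p = 2/9.

p = 2/9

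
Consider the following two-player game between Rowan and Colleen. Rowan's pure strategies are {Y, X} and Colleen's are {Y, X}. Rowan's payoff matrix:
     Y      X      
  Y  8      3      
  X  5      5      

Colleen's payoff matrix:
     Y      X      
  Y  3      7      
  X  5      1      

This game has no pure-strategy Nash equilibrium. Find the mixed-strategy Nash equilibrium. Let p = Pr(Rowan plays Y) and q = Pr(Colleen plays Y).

For Colleen to be willing to mix, Colleen must be indifferent between Y and X, which pins down Rowan's mix.
  Colleen's payoff to Y: p·3 + (1−p)·5 = -2p + 5
  Colleen's payoff to X: p·7 + (1−p)·1 = 6p + 1
  -2p + 5 = 6p + 1  ⇒  -8p = -4  ⇒  p = 1/2.
In a mixed equilibrium Rowan is indifferent between Y and X; this condition fixes q.
  Rowan's payoff from Y: q·8 + (1−q)·3 = 5q + 3
  Rowan's payoff from X: q·5 + (1−q)·5 = 5
  5q + 3 = 5  ⇒  5q = 2  ⇒  q = 2/5.

p = 1/2, q = 2/5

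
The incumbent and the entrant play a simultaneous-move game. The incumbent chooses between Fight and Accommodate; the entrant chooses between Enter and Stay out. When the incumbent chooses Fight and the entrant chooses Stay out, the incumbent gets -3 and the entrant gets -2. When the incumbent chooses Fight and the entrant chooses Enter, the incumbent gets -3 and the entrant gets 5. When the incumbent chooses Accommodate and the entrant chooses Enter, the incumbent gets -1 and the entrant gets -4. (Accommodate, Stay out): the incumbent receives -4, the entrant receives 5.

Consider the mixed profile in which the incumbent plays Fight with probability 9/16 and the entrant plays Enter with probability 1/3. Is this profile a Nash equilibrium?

Yes

Check the entrant's indifference given the incumbent's mix p = 9/16:
  payoff from Enter = 17/16; payoff from Stay out = 17/16 — equal.
Check the incumbent's indifference given the entrant's mix q = 1/3:
  payoff from Fight = -3; payoff from Accommodate = -3 — equal.
Both players are indifferent, so neither can profitably deviate.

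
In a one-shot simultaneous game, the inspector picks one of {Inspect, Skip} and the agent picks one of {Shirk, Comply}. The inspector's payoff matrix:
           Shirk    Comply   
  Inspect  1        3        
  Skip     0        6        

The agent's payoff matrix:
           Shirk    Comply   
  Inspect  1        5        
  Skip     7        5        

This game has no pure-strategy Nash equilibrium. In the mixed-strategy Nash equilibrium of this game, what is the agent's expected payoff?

In a mixed equilibrium the agent is indifferent between Shirk and Comply; this condition fixes p.
  the agent's expected payoff from Shirk: p·1 + (1−p)·7 = -6p + 7
  the agent's expected payoff from Comply: p·5 + (1−p)·5 = 5
  -6p + 7 = 5  ⇒  -6p = -2  ⇒  p = 1/3.
At equilibrium the agent is indifferent across columns, so the agent's payoff equals the payoff from Shirk: (1/3)·1 + (2/3)·7 = 5.

5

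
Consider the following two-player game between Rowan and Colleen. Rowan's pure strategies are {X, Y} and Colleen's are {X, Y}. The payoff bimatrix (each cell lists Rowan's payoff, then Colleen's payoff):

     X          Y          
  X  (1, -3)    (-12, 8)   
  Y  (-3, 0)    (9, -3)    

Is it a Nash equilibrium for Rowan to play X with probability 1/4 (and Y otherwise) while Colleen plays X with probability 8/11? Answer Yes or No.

No

Given Rowan's mix p = 1/4, Colleen's payoff from X is -3/4 but from Y is -1/4. Colleen strictly prefers Y, so Colleen would not mix.
So the proposed profile is not a Nash equilibrium.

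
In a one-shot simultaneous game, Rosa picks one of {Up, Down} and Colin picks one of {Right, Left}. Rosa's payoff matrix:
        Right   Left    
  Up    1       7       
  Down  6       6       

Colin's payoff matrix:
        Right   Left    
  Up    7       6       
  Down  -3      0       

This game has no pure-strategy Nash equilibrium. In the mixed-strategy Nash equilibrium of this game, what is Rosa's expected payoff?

6

Set Rosa's expected payoff from Up equal to that from Down:
  Rosa's payoff from Up: q·1 + (1−q)·7 = -6q + 7
  Rosa's payoff from Down: q·6 + (1−q)·6 = 6
  -6q + 7 = 6  ⇒  -6q = -1  ⇒  q = 1/6.
At equilibrium Rosa is indifferent across rows, so Rosa's payoff equals the payoff from Up: (1/6)·1 + (5/6)·7 = 6.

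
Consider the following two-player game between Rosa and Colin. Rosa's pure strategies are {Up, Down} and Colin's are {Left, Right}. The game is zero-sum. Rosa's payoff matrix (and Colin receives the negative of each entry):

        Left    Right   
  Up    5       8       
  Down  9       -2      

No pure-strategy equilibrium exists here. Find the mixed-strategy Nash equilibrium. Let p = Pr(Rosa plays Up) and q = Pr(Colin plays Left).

p = 11/14, q = 5/7

For Colin to be willing to mix, Colin must be indifferent between Left and Right, which pins down Rosa's mix.
  Colin's payoff from Left: p·(-5) + (1−p)·(-9) = 4p - 9
  Colin's payoff from Right: p·(-8) + (1−p)·2 = -10p + 2
  4p - 9 = -10p + 2  ⇒  14p = 11  ⇒  p = 11/14.
Set Rosa's expected payoff from Up equal to that from Down:
  Rosa's payoff to Up: q·5 + (1−q)·8 = -3q + 8
  Rosa's payoff to Down: q·9 + (1−q)·(-2) = 11q - 2
  -3q + 8 = 11q - 2  ⇒  -14q = -10  ⇒  q = 5/7.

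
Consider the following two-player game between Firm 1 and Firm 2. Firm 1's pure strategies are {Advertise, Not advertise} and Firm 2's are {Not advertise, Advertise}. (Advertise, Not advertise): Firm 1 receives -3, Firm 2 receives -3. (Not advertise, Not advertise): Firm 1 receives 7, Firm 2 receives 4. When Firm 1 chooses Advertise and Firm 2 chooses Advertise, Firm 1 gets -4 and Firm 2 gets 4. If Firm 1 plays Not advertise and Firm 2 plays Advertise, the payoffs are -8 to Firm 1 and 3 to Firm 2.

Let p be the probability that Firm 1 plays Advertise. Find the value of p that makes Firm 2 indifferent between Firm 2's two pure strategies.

p = 1/8

Set Firm 2's expected payoff from Not advertise equal to that from Advertise:
  Firm 2's payoff to Not advertise: p·(-3) + (1−p)·4 = -7p + 4
  Firm 2's payoff to Advertise: p·4 + (1−p)·3 = p + 3
  -7p + 4 = p + 3  ⇒  -8p = -1  ⇒  p = 1/8.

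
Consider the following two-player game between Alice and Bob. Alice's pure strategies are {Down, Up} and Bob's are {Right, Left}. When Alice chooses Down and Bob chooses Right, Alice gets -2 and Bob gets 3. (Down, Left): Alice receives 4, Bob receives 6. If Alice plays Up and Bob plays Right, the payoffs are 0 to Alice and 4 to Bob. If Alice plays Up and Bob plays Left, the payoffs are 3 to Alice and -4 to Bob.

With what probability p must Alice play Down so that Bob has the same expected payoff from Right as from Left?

For Bob to be willing to mix, Bob must be indifferent between Right and Left, which pins down Alice's mix.
  Bob's payoff from Right: p·3 + (1−p)·4 = -p + 4
  Bob's payoff from Left: p·6 + (1−p)·(-4) = 10p - 4
  -p + 4 = 10p - 4  ⇒  -11p = -8  ⇒  p = 8/11.

p = 8/11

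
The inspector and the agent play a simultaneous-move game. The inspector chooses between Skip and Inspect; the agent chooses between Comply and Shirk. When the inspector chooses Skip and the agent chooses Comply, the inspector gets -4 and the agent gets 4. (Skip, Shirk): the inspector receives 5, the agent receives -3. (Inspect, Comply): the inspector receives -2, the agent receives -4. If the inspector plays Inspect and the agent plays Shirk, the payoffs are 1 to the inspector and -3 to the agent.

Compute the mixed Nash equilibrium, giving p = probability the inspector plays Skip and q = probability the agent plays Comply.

Set the agent's expected payoff from Comply equal to that from Shirk:
  the agent's payoff from Comply: p·4 + (1−p)·(-4) = 8p - 4
  the agent's payoff from Shirk: p·(-3) + (1−p)·(-3) = -3
  8p - 4 = -3  ⇒  8p = 1  ⇒  p = 1/8.
Set the inspector's expected payoff from Skip equal to that from Inspect:
  the inspector's payoff from Skip: q·(-4) + (1−q)·5 = -9q + 5
  the inspector's payoff from Inspect: q·(-2) + (1−q)·1 = -3q + 1
  -9q + 5 = -3q + 1  ⇒  -6q = -4  ⇒  q = 2/3.

p = 1/8, q = 2/3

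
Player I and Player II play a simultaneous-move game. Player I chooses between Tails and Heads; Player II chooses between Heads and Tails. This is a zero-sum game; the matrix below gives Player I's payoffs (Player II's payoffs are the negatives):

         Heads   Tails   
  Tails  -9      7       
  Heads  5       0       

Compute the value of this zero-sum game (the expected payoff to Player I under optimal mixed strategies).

For Player I to be willing to mix, Player I must be indifferent between Tails and Heads, which pins down Player II's mix.
  Player I's expected payoff from Tails: q·(-9) + (1−q)·7 = -16q + 7
  Player I's expected payoff from Heads: q·5 + (1−q)·0 = 5q
  -16q + 7 = 5q  ⇒  -21q = -7  ⇒  q = 1/3.
The value is Player I's expected payoff against this mix (using Tails): (1/3)·(-9) + (2/3)·7 = 5/3.

v = 5/3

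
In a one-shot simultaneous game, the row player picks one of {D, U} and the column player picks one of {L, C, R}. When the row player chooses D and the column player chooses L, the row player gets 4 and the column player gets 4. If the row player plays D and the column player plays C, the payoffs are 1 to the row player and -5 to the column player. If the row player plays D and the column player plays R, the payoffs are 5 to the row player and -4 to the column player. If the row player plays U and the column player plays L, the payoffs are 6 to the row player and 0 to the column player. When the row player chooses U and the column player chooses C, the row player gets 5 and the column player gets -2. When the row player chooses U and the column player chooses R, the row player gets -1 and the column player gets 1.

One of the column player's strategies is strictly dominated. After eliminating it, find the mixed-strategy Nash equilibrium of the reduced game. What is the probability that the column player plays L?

q = 3/4

The column player's strategy C is strictly dominated by R: -4 > -5 and 1 > -2. Eliminate C.
Set the row player's expected payoff from D equal to that from U:
  the row player's payoff from D: q·4 + (1−q)·5 = -q + 5
  the row player's payoff from U: q·6 + (1−q)·(-1) = 7q - 1
  -q + 5 = 7q - 1  ⇒  -8q = -6  ⇒  q = 3/4.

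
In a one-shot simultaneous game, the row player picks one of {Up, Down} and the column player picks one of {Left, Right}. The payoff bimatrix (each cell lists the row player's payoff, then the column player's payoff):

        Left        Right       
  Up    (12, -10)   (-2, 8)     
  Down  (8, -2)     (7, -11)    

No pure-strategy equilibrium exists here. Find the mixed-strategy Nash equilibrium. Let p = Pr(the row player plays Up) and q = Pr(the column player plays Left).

The row player's mix must leave the column player indifferent between Left and Right.
  the column player's payoff from Left: p·(-10) + (1−p)·(-2) = -8p - 2
  the column player's payoff from Right: p·8 + (1−p)·(-11) = 19p - 11
  -8p - 2 = 19p - 11  ⇒  -27p = -9  ⇒  p = 1/3.
For the row player to be willing to mix, the row player must be indifferent between Up and Down, which pins down the column player's mix.
  the row player's payoff to Up: q·12 + (1−q)·(-2) = 14q - 2
  the row player's payoff to Down: q·8 + (1−q)·7 = q + 7
  14q - 2 = q + 7  ⇒  13q = 9  ⇒  q = 9/13.

p = 1/3, q = 9/13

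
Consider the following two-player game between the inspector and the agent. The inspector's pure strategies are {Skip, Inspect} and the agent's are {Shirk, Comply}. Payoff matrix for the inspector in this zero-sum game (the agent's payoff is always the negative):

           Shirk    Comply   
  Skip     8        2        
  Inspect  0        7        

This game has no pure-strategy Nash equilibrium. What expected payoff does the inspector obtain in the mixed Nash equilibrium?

56/13

For the inspector to be willing to mix, the inspector must be indifferent between Skip and Inspect, which pins down the agent's mix.
  the inspector's expected payoff from Skip: q·8 + (1−q)·2 = 6q + 2
  the inspector's expected payoff from Inspect: q·0 + (1−q)·7 = -7q + 7
  6q + 2 = -7q + 7  ⇒  13q = 5  ⇒  q = 5/13.
At equilibrium the inspector is indifferent across rows, so the inspector's payoff equals the payoff from Skip: (5/13)·8 + (8/13)·2 = 56/13.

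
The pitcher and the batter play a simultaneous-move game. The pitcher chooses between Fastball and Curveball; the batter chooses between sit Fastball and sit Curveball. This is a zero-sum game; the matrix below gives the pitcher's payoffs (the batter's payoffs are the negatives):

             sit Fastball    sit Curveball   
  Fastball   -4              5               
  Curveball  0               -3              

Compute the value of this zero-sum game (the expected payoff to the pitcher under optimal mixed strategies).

For the pitcher to be willing to mix, the pitcher must be indifferent between Fastball and Curveball, which pins down the batter's mix.
  the pitcher's payoff to Fastball: q·(-4) + (1−q)·5 = -9q + 5
  the pitcher's payoff to Curveball: q·0 + (1−q)·(-3) = 3q - 3
  -9q + 5 = 3q - 3  ⇒  -12q = -8  ⇒  q = 2/3.
The value is the pitcher's expected payoff against this mix (using Fastball): (2/3)·(-4) + (1/3)·5 = -1.

v = -1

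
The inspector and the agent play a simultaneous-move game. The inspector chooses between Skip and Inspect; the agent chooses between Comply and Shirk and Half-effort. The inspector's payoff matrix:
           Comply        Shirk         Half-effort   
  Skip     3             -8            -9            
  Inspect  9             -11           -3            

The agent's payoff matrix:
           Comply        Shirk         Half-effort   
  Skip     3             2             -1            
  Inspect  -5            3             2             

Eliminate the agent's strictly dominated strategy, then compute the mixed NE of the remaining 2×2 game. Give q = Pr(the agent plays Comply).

The agent's strategy Half-effort is strictly dominated by Shirk: 2 > -1 and 3 > 2. Eliminate Half-effort.
The inspector's indifference between Skip and Inspect determines the agent's mixing probability q:
  the inspector's payoff to Skip: q·3 + (1−q)·(-8) = 11q - 8
  the inspector's payoff to Inspect: q·9 + (1−q)·(-11) = 20q - 11
  11q - 8 = 20q - 11  ⇒  -9q = -3  ⇒  q = 1/3.

q = 1/3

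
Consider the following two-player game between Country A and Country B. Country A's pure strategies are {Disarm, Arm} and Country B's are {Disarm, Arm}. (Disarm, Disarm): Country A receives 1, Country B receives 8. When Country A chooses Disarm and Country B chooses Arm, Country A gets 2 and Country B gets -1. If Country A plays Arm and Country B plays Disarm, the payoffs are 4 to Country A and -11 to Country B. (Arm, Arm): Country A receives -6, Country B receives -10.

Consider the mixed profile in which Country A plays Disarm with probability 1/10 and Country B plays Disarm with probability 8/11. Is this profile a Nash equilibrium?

Check Country B's indifference given Country A's mix p = 1/10:
  payoff from Disarm = -91/10; payoff from Arm = -91/10 — equal.
Check Country A's indifference given Country B's mix q = 8/11:
  payoff from Disarm = 14/11; payoff from Arm = 14/11 — equal.
Both players are indifferent, so neither can profitably deviate.

Yes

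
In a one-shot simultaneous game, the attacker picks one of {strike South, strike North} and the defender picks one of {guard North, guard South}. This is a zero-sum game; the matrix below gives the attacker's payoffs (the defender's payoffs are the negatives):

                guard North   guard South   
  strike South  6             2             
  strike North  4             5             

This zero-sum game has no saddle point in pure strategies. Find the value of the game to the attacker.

v = 22/5

The attacker's indifference between strike South and strike North determines the defender's mixing probability q:
  the attacker's expected payoff from strike South: q·6 + (1−q)·2 = 4q + 2
  the attacker's expected payoff from strike North: q·4 + (1−q)·5 = -q + 5
  4q + 2 = -q + 5  ⇒  5q = 3  ⇒  q = 3/5.
The value is the attacker's expected payoff against this mix (using strike South): (3/5)·6 + (2/5)·2 = 22/5.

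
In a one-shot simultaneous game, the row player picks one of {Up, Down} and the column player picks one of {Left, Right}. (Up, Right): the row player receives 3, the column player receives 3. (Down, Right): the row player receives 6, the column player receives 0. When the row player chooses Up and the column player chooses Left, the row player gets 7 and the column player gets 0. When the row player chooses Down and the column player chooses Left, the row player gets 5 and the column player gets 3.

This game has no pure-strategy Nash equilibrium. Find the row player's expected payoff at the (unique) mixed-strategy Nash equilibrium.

For the row player to be willing to mix, the row player must be indifferent between Up and Down, which pins down the column player's mix.
  the row player's expected payoff from Up: q·7 + (1−q)·3 = 4q + 3
  the row player's expected payoff from Down: q·5 + (1−q)·6 = -q + 6
  4q + 3 = -q + 6  ⇒  5q = 3  ⇒  q = 3/5.
At equilibrium the row player is indifferent across rows, so the row player's payoff equals the payoff from Up: (3/5)·7 + (2/5)·3 = 27/5.

27/5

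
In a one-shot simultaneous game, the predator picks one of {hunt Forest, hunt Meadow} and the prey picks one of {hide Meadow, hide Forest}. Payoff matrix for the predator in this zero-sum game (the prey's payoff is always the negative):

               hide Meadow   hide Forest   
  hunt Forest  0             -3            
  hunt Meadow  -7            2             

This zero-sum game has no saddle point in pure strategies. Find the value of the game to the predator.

For the predator to be willing to mix, the predator must be indifferent between hunt Forest and hunt Meadow, which pins down the prey's mix.
  the predator's payoff to hunt Forest: q·0 + (1−q)·(-3) = 3q - 3
  the predator's payoff to hunt Meadow: q·(-7) + (1−q)·2 = -9q + 2
  3q - 3 = -9q + 2  ⇒  12q = 5  ⇒  q = 5/12.
The value is the predator's expected payoff against this mix (using hunt Forest): (5/12)·0 + (7/12)·(-3) = -7/4.

v = -7/4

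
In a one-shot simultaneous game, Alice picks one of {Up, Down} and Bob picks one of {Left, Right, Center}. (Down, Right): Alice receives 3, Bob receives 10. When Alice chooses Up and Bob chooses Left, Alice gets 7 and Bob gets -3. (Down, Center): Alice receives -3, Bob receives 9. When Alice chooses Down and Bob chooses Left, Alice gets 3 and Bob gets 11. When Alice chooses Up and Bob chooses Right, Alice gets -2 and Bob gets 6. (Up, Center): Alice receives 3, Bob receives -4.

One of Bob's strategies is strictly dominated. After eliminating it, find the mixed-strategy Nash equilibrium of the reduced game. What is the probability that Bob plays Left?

Bob's strategy Center is strictly dominated by Left: -3 > -4 and 11 > 9. Eliminate Center.
In a mixed equilibrium Alice is indifferent between Up and Down; this condition fixes q.
  Alice's expected payoff from Up: q·7 + (1−q)·(-2) = 9q - 2
  Alice's expected payoff from Down: q·3 + (1−q)·3 = 3
  9q - 2 = 3  ⇒  9q = 5  ⇒  q = 5/9.

q = 5/9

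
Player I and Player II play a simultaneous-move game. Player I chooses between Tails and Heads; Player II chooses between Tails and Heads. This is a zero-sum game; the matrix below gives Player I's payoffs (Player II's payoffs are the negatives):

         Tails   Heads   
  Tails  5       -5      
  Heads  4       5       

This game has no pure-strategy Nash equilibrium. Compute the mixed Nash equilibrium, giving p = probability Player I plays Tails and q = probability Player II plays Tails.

p = 1/11, q = 10/11

Player I's mix must leave Player II indifferent between Tails and Heads.
  Player II's payoff to Tails: p·(-5) + (1−p)·(-4) = -p - 4
  Player II's payoff to Heads: p·5 + (1−p)·(-5) = 10p - 5
  -p - 4 = 10p - 5  ⇒  -11p = -1  ⇒  p = 1/11.
Player II's mix must leave Player I indifferent between Tails and Heads.
  Player I's payoff to Tails: q·5 + (1−q)·(-5) = 10q - 5
  Player I's payoff to Heads: q·4 + (1−q)·5 = -q + 5
  10q - 5 = -q + 5  ⇒  11q = 10  ⇒  q = 10/11.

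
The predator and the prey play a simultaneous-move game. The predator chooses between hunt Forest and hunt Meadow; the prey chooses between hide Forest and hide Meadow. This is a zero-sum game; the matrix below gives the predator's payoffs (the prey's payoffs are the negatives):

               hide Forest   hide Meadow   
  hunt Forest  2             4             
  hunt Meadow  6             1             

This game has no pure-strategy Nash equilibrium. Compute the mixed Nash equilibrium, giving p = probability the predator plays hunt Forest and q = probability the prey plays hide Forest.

p = 5/7, q = 3/7

In a mixed equilibrium the prey is indifferent between hide Forest and hide Meadow; this condition fixes p.
  the prey's expected payoff from hide Forest: p·(-2) + (1−p)·(-6) = 4p - 6
  the prey's expected payoff from hide Meadow: p·(-4) + (1−p)·(-1) = -3p - 1
  4p - 6 = -3p - 1  ⇒  7p = 5  ⇒  p = 5/7.
In a mixed equilibrium the predator is indifferent between hunt Forest and hunt Meadow; this condition fixes q.
  the predator's expected payoff from hunt Forest: q·2 + (1−q)·4 = -2q + 4
  the predator's expected payoff from hunt Meadow: q·6 + (1−q)·1 = 5q + 1
  -2q + 4 = 5q + 1  ⇒  -7q = -3  ⇒  q = 3/7.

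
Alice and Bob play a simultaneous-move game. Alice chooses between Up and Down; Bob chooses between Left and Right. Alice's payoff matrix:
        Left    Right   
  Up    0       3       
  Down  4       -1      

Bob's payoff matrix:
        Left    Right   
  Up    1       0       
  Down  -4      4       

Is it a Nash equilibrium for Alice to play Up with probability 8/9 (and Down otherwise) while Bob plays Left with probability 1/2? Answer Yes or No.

Yes

Check Bob's indifference given Alice's mix p = 8/9:
  payoff from Left = 4/9; payoff from Right = 4/9 — equal.
Check Alice's indifference given Bob's mix q = 1/2:
  payoff from Up = 3/2; payoff from Down = 3/2 — equal.
Both players are indifferent, so neither can profitably deviate.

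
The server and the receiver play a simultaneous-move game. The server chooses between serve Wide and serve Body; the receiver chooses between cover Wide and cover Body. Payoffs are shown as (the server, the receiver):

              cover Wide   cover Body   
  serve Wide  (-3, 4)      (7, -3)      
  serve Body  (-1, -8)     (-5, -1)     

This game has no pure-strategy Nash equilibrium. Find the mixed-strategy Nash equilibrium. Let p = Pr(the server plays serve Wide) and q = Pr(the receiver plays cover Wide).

Set the receiver's expected payoff from cover Wide equal to that from cover Body:
  the receiver's expected payoff from cover Wide: p·4 + (1−p)·(-8) = 12p - 8
  the receiver's expected payoff from cover Body: p·(-3) + (1−p)·(-1) = -2p - 1
  12p - 8 = -2p - 1  ⇒  14p = 7  ⇒  p = 1/2.
The receiver's mix must leave the server indifferent between serve Wide and serve Body.
  the server's payoff from serve Wide: q·(-3) + (1−q)·7 = -10q + 7
  the server's payoff from serve Body: q·(-1) + (1−q)·(-5) = 4q - 5
  -10q + 7 = 4q - 5  ⇒  -14q = -12  ⇒  q = 6/7.

p = 1/2, q = 6/7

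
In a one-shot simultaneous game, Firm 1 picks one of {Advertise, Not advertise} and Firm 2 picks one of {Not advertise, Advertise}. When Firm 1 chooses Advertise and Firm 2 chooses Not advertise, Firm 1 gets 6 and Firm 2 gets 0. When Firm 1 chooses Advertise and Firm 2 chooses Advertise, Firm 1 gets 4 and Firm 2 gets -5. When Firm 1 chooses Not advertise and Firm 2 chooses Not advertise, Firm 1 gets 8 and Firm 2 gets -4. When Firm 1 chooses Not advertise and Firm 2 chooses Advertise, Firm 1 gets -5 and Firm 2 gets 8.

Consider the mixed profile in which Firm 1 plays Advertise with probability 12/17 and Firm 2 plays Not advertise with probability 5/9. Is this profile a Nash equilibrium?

Given Firm 2's mix q = 5/9, Firm 1's payoff from Advertise is 46/9 but from Not advertise is 20/9. Firm 1 strictly prefers Advertise, so Firm 1 would not mix.
So the proposed profile is not a Nash equilibrium.

No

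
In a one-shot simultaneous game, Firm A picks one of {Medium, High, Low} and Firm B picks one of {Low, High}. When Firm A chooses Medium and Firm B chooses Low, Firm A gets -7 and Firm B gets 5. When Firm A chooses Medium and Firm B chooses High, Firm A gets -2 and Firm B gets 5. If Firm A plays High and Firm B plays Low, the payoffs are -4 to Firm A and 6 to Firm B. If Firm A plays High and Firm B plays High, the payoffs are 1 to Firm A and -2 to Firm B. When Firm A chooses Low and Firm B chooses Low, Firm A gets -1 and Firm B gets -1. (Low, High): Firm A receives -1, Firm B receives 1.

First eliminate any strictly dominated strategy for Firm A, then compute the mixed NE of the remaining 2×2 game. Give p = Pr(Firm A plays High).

Firm A's strategy Medium is strictly dominated by High: -4 > -7 and 1 > -2. Eliminate Medium.
Firm A's mix must leave Firm B indifferent between Low and High.
  Firm B's payoff to Low: p·6 + (1−p)·(-1) = 7p - 1
  Firm B's payoff to High: p·(-2) + (1−p)·1 = -3p + 1
  7p - 1 = -3p + 1  ⇒  10p = 2  ⇒  p = 1/5.

p = 1/5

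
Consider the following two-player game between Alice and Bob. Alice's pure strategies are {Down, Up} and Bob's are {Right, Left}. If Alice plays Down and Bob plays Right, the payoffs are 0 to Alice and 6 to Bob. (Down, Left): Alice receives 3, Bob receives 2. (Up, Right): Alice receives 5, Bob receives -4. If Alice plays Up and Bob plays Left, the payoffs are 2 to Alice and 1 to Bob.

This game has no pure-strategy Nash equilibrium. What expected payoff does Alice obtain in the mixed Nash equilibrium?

Bob's mix must leave Alice indifferent between Down and Up.
  Alice's payoff from Down: q·0 + (1−q)·3 = -3q + 3
  Alice's payoff from Up: q·5 + (1−q)·2 = 3q + 2
  -3q + 3 = 3q + 2  ⇒  -6q = -1  ⇒  q = 1/6.
At equilibrium Alice is indifferent across rows, so Alice's payoff equals the payoff from Down: (1/6)·0 + (5/6)·3 = 5/2.

5/2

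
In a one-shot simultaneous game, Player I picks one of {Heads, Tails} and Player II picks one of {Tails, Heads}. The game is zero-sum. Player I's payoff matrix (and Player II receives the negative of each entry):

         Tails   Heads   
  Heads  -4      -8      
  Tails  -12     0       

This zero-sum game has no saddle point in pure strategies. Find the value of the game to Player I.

For Player I to be willing to mix, Player I must be indifferent between Heads and Tails, which pins down Player II's mix.
  Player I's payoff to Heads: q·(-4) + (1−q)·(-8) = 4q - 8
  Player I's payoff to Tails: q·(-12) + (1−q)·0 = -12q
  4q - 8 = -12q  ⇒  16q = 8  ⇒  q = 1/2.
The value is Player I's expected payoff against this mix (using Heads): (1/2)·(-4) + (1/2)·(-8) = -6.

v = -6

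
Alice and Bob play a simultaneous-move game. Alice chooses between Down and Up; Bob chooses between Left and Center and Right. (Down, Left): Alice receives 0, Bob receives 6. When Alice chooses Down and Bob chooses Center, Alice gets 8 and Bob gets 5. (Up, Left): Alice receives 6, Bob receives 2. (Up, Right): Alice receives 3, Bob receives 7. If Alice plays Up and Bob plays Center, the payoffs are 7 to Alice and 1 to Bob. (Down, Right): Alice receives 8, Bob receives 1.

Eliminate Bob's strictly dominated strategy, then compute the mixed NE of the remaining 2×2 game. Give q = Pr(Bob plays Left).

q = 5/11

Bob's strategy Center is strictly dominated by Left: 6 > 5 and 2 > 1. Eliminate Center.
Bob's mix must leave Alice indifferent between Down and Up.
  Alice's expected payoff from Down: q·0 + (1−q)·8 = -8q + 8
  Alice's expected payoff from Up: q·6 + (1−q)·3 = 3q + 3
  -8q + 8 = 3q + 3  ⇒  -11q = -5  ⇒  q = 5/11.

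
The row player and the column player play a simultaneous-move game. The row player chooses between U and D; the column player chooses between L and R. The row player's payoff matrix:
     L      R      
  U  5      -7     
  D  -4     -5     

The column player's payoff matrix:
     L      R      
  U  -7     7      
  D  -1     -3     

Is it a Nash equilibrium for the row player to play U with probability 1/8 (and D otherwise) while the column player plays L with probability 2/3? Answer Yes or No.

No

Given the column player's mix q = 2/3, the row player's payoff from U is 1 but from D is -13/3. The row player strictly prefers U, so the row player would not mix.
So the proposed profile is not a Nash equilibrium.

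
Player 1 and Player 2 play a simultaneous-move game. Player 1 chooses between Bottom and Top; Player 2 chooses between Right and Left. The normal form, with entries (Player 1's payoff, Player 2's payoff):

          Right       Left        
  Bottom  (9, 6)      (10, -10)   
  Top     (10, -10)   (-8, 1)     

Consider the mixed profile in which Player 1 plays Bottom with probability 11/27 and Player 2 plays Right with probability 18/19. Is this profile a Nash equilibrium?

Check Player 2's indifference given Player 1's mix p = 11/27:
  payoff from Right = -94/27; payoff from Left = -94/27 — equal.
Check Player 1's indifference given Player 2's mix q = 18/19:
  payoff from Bottom = 172/19; payoff from Top = 172/19 — equal.
Both players are indifferent, so neither can profitably deviate.

Yes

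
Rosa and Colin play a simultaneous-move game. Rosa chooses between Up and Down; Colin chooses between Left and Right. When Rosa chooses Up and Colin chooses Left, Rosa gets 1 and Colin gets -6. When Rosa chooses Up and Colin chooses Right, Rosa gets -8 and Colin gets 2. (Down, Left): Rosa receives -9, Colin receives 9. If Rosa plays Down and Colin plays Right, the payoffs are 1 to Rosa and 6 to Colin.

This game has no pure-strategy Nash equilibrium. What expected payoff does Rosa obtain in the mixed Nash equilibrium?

-71/19

In a mixed equilibrium Rosa is indifferent between Up and Down; this condition fixes q.
  Rosa's payoff to Up: q·1 + (1−q)·(-8) = 9q - 8
  Rosa's payoff to Down: q·(-9) + (1−q)·1 = -10q + 1
  9q - 8 = -10q + 1  ⇒  19q = 9  ⇒  q = 9/19.
At equilibrium Rosa is indifferent across rows, so Rosa's payoff equals the payoff from Up: (9/19)·1 + (10/19)·(-8) = -71/19.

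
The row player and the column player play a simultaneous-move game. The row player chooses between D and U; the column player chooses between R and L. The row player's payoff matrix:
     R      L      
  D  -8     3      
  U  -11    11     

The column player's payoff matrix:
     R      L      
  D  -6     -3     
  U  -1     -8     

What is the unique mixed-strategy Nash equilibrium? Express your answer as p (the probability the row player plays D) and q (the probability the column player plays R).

In a mixed equilibrium the column player is indifferent between R and L; this condition fixes p.
  the column player's payoff to R: p·(-6) + (1−p)·(-1) = -5p - 1
  the column player's payoff to L: p·(-3) + (1−p)·(-8) = 5p - 8
  -5p - 1 = 5p - 8  ⇒  -10p = -7  ⇒  p = 7/10.
For the row player to be willing to mix, the row player must be indifferent between D and U, which pins down the column player's mix.
  the row player's expected payoff from D: q·(-8) + (1−q)·3 = -11q + 3
  the row player's expected payoff from U: q·(-11) + (1−q)·11 = -22q + 11
  -11q + 3 = -22q + 11  ⇒  11q = 8  ⇒  q = 8/11.

p = 7/10, q = 8/11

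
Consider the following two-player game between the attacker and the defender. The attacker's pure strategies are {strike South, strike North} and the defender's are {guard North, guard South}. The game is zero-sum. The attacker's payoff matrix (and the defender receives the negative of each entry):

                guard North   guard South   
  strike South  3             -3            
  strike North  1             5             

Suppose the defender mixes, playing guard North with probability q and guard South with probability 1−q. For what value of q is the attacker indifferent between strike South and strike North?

q = 4/5

Set the attacker's expected payoff from strike South equal to that from strike North:
  the attacker's payoff from strike South: q·3 + (1−q)·(-3) = 6q - 3
  the attacker's payoff from strike North: q·1 + (1−q)·5 = -4q + 5
  6q - 3 = -4q + 5  ⇒  10q = 8  ⇒  q = 4/5.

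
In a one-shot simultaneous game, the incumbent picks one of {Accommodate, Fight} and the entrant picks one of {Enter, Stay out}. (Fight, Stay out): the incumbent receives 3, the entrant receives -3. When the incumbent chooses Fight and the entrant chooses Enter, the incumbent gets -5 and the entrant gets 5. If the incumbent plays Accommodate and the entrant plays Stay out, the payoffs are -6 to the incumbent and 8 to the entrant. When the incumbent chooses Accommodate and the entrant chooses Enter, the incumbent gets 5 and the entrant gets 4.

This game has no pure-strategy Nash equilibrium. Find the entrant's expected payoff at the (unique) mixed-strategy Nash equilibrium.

For the entrant to be willing to mix, the entrant must be indifferent between Enter and Stay out, which pins down the incumbent's mix.
  the entrant's expected payoff from Enter: p·4 + (1−p)·5 = -p + 5
  the entrant's expected payoff from Stay out: p·8 + (1−p)·(-3) = 11p - 3
  -p + 5 = 11p - 3  ⇒  -12p = -8  ⇒  p = 2/3.
At equilibrium the entrant is indifferent across columns, so the entrant's payoff equals the payoff from Enter: (2/3)·4 + (1/3)·5 = 13/3.

13/3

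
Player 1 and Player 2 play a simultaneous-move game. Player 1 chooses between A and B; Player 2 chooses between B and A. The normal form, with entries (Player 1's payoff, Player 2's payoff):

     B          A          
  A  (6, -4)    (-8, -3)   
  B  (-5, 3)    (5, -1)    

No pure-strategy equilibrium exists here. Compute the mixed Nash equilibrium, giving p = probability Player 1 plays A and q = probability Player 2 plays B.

Set Player 2's expected payoff from B equal to that from A:
  Player 2's expected payoff from B: p·(-4) + (1−p)·3 = -7p + 3
  Player 2's expected payoff from A: p·(-3) + (1−p)·(-1) = -2p - 1
  -7p + 3 = -2p - 1  ⇒  -5p = -4  ⇒  p = 4/5.
For Player 1 to be willing to mix, Player 1 must be indifferent between A and B, which pins down Player 2's mix.
  Player 1's payoff from A: q·6 + (1−q)·(-8) = 14q - 8
  Player 1's payoff from B: q·(-5) + (1−q)·5 = -10q + 5
  14q - 8 = -10q + 5  ⇒  24q = 13  ⇒  q = 13/24.

p = 4/5, q = 13/24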